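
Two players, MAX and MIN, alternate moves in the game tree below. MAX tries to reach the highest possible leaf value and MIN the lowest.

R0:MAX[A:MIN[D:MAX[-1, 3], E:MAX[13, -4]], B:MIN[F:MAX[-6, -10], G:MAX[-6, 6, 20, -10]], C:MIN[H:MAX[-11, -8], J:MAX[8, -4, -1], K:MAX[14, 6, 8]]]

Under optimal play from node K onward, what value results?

K (MAX): max(14, 6, 8) = 14

14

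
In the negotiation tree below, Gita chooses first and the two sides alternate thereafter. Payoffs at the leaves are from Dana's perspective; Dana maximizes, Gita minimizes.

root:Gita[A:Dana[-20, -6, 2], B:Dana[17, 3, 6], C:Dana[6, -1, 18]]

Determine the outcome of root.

2

A (Dana): max(-20, -6, 2) = 2
B (Dana): max(17, 3, 6) = 17
C (Dana): max(6, -1, 18) = 18
root (Gita): min(2, 17, 18) = 2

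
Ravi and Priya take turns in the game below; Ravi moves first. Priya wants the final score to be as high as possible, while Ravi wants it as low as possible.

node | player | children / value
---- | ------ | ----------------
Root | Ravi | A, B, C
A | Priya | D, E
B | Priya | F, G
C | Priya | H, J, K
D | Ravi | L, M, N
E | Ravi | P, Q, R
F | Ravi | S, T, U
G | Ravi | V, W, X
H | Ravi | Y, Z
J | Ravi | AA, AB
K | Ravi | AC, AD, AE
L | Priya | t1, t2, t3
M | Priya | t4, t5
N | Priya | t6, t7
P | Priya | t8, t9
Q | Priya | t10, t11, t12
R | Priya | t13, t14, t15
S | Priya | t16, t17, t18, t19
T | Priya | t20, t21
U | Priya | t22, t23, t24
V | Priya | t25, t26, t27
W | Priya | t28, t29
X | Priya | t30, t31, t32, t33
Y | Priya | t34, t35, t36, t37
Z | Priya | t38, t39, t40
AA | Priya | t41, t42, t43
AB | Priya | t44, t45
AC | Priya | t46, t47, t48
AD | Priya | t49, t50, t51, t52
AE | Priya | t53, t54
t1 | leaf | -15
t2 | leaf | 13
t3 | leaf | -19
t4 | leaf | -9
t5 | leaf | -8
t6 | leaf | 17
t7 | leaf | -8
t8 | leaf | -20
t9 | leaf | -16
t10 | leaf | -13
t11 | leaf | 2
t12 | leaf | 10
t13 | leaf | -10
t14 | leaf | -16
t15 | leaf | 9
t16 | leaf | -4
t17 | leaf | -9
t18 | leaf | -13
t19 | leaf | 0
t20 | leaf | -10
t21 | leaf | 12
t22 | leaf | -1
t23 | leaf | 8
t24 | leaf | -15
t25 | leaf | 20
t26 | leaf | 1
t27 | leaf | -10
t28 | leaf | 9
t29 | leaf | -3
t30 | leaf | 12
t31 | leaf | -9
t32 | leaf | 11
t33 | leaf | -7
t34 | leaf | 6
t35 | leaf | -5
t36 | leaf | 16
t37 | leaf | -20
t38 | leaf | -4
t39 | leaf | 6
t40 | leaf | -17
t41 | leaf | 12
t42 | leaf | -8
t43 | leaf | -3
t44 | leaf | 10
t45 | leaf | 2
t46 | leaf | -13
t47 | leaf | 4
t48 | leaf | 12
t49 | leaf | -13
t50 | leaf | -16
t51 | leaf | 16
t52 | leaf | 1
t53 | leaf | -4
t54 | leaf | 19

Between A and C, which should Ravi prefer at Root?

A

L (Priya): max(-15, 13, -19) = 13
M (Priya): max(-9, -8) = -8
N (Priya): max(17, -8) = 17
D (Ravi): min(13, -8, 17) = -8
P (Priya): max(-20, -16) = -16
Q (Priya): max(-13, 2, 10) = 10
R (Priya): max(-10, -16, 9) = 9
E (Ravi): min(-16, 10, 9) = -16
A (Priya): max(-8, -16) = -8
Y (Priya): max(6, -5, 16, -20) = 16
Z (Priya): max(-4, 6, -17) = 6
H (Ravi): min(16, 6) = 6
AA (Priya): max(12, -8, -3) = 12
AB (Priya): max(10, 2) = 10
J (Ravi): min(12, 10) = 10
AC (Priya): max(-13, 4, 12) = 12
AD (Priya): max(-13, -16, 16, 1) = 16
AE (Priya): max(-4, 19) = 19
K (Ravi): min(12, 16, 19) = 12
C (Priya): max(6, 10, 12) = 12
Ravi prefers the lower value; A=-8, C=12. A is better since -8 < 12.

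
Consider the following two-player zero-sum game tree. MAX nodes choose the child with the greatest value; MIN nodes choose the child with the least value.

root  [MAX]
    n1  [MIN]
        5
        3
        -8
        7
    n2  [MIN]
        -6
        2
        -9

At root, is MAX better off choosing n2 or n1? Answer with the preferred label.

n1

n2 (MIN): min(-6, 2, -9) = -9
n1 (MIN): min(5, 3, -8, 7) = -8
MAX prefers the higher value; n2=-9, n1=-8. n1 is better since -8 > -9.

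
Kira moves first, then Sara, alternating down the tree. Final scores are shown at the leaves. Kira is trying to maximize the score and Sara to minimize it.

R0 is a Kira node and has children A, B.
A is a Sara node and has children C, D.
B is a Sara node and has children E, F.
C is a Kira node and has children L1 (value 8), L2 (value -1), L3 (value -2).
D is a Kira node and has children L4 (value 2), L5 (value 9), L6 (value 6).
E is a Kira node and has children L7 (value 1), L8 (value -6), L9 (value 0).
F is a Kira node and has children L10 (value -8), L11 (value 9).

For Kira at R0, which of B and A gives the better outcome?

A

E (Kira): max(1, -6, 0) = 1
F (Kira): max(-8, 9) = 9
B (Sara): min(1, 9) = 1
C (Kira): max(8, -1, -2) = 8
D (Kira): max(2, 9, 6) = 9
A (Sara): min(8, 9) = 8
Kira prefers the higher value; B=1, A=8. A is better since 8 > 1.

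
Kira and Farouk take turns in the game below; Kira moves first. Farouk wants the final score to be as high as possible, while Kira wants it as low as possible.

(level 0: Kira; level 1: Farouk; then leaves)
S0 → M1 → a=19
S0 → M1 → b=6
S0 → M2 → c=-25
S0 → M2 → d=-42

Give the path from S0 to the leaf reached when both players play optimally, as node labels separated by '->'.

M1 (Farouk): max(19, 6) = 19
M2 (Farouk): max(-25, -42) = -25
S0 (Kira): min(19, -25) = -25
At S0, Kira picks M2 (lowest: -25).
At M2, Farouk picks c (highest: -25).
Terminal value -25.

S0 -> M2 -> c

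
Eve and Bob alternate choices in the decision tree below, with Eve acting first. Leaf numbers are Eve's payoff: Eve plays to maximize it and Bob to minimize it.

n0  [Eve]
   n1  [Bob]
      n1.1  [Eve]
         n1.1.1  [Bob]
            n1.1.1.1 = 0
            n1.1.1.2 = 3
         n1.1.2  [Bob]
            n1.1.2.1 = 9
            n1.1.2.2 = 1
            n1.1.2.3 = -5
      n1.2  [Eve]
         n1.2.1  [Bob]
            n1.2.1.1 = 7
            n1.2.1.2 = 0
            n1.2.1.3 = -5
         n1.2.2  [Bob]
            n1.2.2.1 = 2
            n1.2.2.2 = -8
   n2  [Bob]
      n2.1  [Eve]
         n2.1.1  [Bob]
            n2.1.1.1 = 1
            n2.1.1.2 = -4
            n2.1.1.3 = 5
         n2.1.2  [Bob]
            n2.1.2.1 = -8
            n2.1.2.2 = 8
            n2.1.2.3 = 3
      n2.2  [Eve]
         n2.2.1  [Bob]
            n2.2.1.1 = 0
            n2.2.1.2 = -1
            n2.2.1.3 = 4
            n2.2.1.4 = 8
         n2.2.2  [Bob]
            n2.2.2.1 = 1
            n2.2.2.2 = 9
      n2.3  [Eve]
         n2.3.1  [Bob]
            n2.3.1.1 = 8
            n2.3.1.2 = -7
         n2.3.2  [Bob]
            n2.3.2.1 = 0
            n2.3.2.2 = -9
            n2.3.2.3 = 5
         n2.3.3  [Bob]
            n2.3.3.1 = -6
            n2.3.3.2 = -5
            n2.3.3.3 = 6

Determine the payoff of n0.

n1.1.1 (Bob): min(0, 3) = 0
n1.1.2 (Bob): min(9, 1, -5) = -5
n1.1 (Eve): max(0, -5) = 0
n1.2.1 (Bob): min(7, 0, -5) = -5
n1.2.2 (Bob): min(2, -8) = -8
n1.2 (Eve): max(-5, -8) = -5
n1 (Bob): min(0, -5) = -5
n2.1.1 (Bob): min(1, -4, 5) = -4
n2.1.2 (Bob): min(-8, 8, 3) = -8
n2.1 (Eve): max(-4, -8) = -4
n2.2.1 (Bob): min(0, -1, 4, 8) = -1
n2.2.2 (Bob): min(1, 9) = 1
n2.2 (Eve): max(-1, 1) = 1
n2.3.1 (Bob): min(8, -7) = -7
n2.3.2 (Bob): min(0, -9, 5) = -9
n2.3.3 (Bob): min(-6, -5, 6) = -6
n2.3 (Eve): max(-7, -9, -6) = -6
n2 (Bob): min(-4, 1, -6) = -6
n0 (Eve): max(-5, -6) = -5

-5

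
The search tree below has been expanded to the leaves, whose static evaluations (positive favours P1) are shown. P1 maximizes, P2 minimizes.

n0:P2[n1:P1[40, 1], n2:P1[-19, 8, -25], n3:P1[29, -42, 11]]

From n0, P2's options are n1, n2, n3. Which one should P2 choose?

n1 (P1): max(40, 1) = 40
n2 (P1): max(-19, 8, -25) = 8
n3 (P1): max(29, -42, 11) = 29
n0 (P2): min(40, 8, 29) = 8
P2 at n0 wants the lowest of {n1=40, n2=8, n3=29}, so chooses n2.

n2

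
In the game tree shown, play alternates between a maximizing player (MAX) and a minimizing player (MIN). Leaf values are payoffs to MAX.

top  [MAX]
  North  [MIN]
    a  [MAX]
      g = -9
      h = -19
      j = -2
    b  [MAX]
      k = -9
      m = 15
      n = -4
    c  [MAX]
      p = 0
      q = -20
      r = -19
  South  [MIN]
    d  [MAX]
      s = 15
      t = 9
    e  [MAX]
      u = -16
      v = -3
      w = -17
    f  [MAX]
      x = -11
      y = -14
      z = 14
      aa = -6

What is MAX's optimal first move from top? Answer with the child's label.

a (MAX): max(-9, -19, -2) = -2
b (MAX): max(-9, 15, -4) = 15
c (MAX): max(0, -20, -19) = 0
North (MIN): min(-2, 15, 0) = -2
d (MAX): max(15, 9) = 15
e (MAX): max(-16, -3, -17) = -3
f (MAX): max(-11, -14, 14, -6) = 14
South (MIN): min(15, -3, 14) = -3
top (MAX): max(-2, -3) = -2
MAX at top wants the highest of {North=-2, South=-3}, so chooses North.

North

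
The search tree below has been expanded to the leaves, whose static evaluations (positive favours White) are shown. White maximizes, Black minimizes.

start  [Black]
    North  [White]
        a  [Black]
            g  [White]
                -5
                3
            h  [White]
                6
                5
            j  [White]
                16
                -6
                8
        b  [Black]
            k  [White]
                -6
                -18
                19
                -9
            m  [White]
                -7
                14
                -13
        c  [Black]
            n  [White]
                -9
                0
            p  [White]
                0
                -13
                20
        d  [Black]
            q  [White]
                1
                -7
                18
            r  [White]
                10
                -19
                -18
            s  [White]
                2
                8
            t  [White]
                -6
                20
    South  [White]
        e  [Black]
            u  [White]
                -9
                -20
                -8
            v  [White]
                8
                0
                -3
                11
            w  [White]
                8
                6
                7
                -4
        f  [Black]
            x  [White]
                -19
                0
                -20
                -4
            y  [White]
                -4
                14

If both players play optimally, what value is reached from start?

g (White): max(-5, 3) = 3
h (White): max(6, 5) = 6
j (White): max(16, -6, 8) = 16
a (Black): min(3, 6, 16) = 3
k (White): max(-6, -18, 19, -9) = 19
m (White): max(-7, 14, -13) = 14
b (Black): min(19, 14) = 14
n (White): max(-9, 0) = 0
p (White): max(0, -13, 20) = 20
c (Black): min(0, 20) = 0
q (White): max(1, -7, 18) = 18
r (White): max(10, -19, -18) = 10
s (White): max(2, 8) = 8
t (White): max(-6, 20) = 20
d (Black): min(18, 10, 8, 20) = 8
North (White): max(3, 14, 0, 8) = 14
u (White): max(-9, -20, -8) = -8
v (White): max(8, 0, -3, 11) = 11
w (White): max(8, 6, 7, -4) = 8
e (Black): min(-8, 11, 8) = -8
x (White): max(-19, 0, -20, -4) = 0
y (White): max(-4, 14) = 14
f (Black): min(0, 14) = 0
South (White): max(-8, 0) = 0
start (Black): min(14, 0) = 0

0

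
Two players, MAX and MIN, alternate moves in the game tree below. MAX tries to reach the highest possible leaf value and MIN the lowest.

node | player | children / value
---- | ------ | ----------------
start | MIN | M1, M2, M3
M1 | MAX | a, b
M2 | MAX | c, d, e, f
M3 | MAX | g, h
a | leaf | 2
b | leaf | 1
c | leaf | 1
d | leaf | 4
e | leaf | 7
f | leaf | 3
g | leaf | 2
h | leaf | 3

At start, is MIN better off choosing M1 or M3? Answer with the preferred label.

M1 (MAX): max(2, 1) = 2
M3 (MAX): max(2, 3) = 3
MIN prefers the lower value; M1=2, M3=3. M1 is better since 2 < 3.

M1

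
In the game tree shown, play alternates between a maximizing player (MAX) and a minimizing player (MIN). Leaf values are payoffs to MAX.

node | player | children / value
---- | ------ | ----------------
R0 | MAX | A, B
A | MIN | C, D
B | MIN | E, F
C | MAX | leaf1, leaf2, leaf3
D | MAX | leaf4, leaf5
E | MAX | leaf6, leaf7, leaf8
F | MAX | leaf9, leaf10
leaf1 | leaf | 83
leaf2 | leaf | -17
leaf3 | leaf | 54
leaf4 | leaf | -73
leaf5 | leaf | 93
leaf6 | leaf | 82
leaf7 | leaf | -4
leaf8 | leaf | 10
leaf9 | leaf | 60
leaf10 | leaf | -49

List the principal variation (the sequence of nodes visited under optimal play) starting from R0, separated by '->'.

C (MAX): max(83, -17, 54) = 83
D (MAX): max(-73, 93) = 93
A (MIN): min(83, 93) = 83
E (MAX): max(82, -4, 10) = 82
F (MAX): max(60, -49) = 60
B (MIN): min(82, 60) = 60
R0 (MAX): max(83, 60) = 83
At R0, MAX picks A (highest: 83).
At A, MIN picks C (lowest: 83).
At C, MAX picks leaf1 (highest: 83).
Terminal value 83.

R0 -> A -> C -> leaf1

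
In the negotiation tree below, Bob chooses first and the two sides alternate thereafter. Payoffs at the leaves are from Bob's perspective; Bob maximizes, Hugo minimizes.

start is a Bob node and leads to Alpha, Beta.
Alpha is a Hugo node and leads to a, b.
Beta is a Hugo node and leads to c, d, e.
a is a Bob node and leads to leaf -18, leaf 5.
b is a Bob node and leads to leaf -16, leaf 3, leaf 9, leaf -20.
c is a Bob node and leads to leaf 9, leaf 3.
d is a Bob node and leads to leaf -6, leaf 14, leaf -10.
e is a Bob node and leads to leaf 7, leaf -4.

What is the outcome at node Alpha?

a (Bob): max(-18, 5) = 5
b (Bob): max(-16, 3, 9, -20) = 9
Alpha (Hugo): min(5, 9) = 5

5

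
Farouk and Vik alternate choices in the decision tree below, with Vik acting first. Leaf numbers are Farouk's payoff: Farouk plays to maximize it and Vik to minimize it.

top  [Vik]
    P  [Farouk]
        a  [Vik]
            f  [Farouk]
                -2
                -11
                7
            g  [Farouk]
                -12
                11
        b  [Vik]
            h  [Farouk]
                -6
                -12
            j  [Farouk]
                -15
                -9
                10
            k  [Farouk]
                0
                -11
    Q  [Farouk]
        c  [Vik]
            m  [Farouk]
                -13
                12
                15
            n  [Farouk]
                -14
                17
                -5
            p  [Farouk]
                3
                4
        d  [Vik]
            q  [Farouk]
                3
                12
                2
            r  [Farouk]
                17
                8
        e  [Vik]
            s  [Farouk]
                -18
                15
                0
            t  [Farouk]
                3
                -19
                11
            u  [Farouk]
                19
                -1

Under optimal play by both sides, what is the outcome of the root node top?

7

f (Farouk): max(-2, -11, 7) = 7
g (Farouk): max(-12, 11) = 11
a (Vik): min(7, 11) = 7
h (Farouk): max(-6, -12) = -6
j (Farouk): max(-15, -9, 10) = 10
k (Farouk): max(0, -11) = 0
b (Vik): min(-6, 10, 0) = -6
P (Farouk): max(7, -6) = 7
m (Farouk): max(-13, 12, 15) = 15
n (Farouk): max(-14, 17, -5) = 17
p (Farouk): max(3, 4) = 4
c (Vik): min(15, 17, 4) = 4
q (Farouk): max(3, 12, 2) = 12
r (Farouk): max(17, 8) = 17
d (Vik): min(12, 17) = 12
s (Farouk): max(-18, 15, 0) = 15
t (Farouk): max(3, -19, 11) = 11
u (Farouk): max(19, -1) = 19
e (Vik): min(15, 11, 19) = 11
Q (Farouk): max(4, 12, 11) = 12
top (Vik): min(7, 12) = 7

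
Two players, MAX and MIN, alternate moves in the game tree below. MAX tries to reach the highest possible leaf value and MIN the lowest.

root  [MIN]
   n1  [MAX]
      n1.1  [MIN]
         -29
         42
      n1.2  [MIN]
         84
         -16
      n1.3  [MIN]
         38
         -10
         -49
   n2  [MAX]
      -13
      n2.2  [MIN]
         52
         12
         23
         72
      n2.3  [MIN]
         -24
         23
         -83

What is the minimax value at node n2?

12

n2.2 (MIN): min(52, 12, 23, 72) = 12
n2.3 (MIN): min(-24, 23, -83) = -83
n2 (MAX): max(-13, 12, -83) = 12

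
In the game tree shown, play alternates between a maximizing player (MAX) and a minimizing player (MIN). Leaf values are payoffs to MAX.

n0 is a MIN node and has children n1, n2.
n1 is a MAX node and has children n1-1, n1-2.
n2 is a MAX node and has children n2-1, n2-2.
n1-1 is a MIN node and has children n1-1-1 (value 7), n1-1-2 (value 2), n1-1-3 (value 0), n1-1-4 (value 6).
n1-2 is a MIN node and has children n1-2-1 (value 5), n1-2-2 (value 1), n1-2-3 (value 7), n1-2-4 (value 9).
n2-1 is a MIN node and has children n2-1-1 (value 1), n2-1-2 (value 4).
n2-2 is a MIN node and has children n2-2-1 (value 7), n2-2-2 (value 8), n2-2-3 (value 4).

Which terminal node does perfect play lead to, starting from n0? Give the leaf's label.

n1-2-2

n1-1 (MIN): min(7, 2, 0, 6) = 0
n1-2 (MIN): min(5, 1, 7, 9) = 1
n1 (MAX): max(0, 1) = 1
n2-1 (MIN): min(1, 4) = 1
n2-2 (MIN): min(7, 8, 4) = 4
n2 (MAX): max(1, 4) = 4
n0 (MIN): min(1, 4) = 1
At n0, MIN picks n1 (lowest: 1).
At n1, MAX picks n1-2 (highest: 1).
At n1-2, MIN picks n1-2-2 (lowest: 1).
Terminal value 1.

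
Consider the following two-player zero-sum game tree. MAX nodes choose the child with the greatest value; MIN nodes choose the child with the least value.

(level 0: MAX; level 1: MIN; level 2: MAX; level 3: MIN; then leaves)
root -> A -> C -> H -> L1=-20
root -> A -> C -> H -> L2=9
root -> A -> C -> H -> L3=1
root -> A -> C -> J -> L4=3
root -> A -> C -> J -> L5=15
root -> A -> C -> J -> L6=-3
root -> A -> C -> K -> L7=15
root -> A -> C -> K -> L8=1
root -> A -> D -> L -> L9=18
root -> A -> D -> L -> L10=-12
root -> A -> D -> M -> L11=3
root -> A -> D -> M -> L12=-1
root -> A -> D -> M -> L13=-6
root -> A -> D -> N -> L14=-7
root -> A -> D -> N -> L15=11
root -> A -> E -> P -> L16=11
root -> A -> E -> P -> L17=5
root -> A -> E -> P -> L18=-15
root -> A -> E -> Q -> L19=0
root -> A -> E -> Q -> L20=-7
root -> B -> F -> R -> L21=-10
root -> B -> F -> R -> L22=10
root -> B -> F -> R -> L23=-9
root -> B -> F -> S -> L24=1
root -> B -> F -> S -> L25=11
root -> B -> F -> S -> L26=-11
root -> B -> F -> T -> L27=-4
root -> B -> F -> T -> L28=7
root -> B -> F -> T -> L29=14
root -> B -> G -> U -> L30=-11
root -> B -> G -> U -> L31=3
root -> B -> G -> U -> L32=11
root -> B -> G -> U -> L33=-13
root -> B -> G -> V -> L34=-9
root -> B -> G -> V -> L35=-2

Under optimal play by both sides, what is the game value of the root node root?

-7

H (MIN): min(-20, 9, 1) = -20
J (MIN): min(3, 15, -3) = -3
K (MIN): min(15, 1) = 1
C (MAX): max(-20, -3, 1) = 1
L (MIN): min(18, -12) = -12
M (MIN): min(3, -1, -6) = -6
N (MIN): min(-7, 11) = -7
D (MAX): max(-12, -6, -7) = -6
P (MIN): min(11, 5, -15) = -15
Q (MIN): min(0, -7) = -7
E (MAX): max(-15, -7) = -7
A (MIN): min(1, -6, -7) = -7
R (MIN): min(-10, 10, -9) = -10
S (MIN): min(1, 11, -11) = -11
T (MIN): min(-4, 7, 14) = -4
F (MAX): max(-10, -11, -4) = -4
U (MIN): min(-11, 3, 11, -13) = -13
V (MIN): min(-9, -2) = -9
G (MAX): max(-13, -9) = -9
B (MIN): min(-4, -9) = -9
root (MAX): max(-7, -9) = -7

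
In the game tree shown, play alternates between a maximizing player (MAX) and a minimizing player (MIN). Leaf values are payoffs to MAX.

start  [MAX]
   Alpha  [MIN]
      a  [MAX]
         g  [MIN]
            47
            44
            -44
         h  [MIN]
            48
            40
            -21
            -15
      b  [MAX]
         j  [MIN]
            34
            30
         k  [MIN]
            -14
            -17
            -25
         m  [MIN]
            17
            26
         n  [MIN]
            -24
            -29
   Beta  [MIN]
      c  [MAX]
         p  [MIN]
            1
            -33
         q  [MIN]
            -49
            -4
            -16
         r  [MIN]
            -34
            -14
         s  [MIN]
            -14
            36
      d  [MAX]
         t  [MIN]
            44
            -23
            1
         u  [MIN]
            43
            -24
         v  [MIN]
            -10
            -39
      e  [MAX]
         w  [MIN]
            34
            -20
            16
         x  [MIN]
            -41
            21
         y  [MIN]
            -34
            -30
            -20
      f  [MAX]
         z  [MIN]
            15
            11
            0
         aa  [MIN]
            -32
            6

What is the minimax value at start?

g (MIN): min(47, 44, -44) = -44
h (MIN): min(48, 40, -21, -15) = -21
a (MAX): max(-44, -21) = -21
j (MIN): min(34, 30) = 30
k (MIN): min(-14, -17, -25) = -25
m (MIN): min(17, 26) = 17
n (MIN): min(-24, -29) = -29
b (MAX): max(30, -25, 17, -29) = 30
Alpha (MIN): min(-21, 30) = -21
p (MIN): min(1, -33) = -33
q (MIN): min(-49, -4, -16) = -49
r (MIN): min(-34, -14) = -34
s (MIN): min(-14, 36) = -14
c (MAX): max(-33, -49, -34, -14) = -14
t (MIN): min(44, -23, 1) = -23
u (MIN): min(43, -24) = -24
v (MIN): min(-10, -39) = -39
d (MAX): max(-23, -24, -39) = -23
w (MIN): min(34, -20, 16) = -20
x (MIN): min(-41, 21) = -41
y (MIN): min(-34, -30, -20) = -34
e (MAX): max(-20, -41, -34) = -20
z (MIN): min(15, 11, 0) = 0
aa (MIN): min(-32, 6) = -32
f (MAX): max(0, -32) = 0
Beta (MIN): min(-14, -23, -20, 0) = -23
start (MAX): max(-21, -23) = -21

-21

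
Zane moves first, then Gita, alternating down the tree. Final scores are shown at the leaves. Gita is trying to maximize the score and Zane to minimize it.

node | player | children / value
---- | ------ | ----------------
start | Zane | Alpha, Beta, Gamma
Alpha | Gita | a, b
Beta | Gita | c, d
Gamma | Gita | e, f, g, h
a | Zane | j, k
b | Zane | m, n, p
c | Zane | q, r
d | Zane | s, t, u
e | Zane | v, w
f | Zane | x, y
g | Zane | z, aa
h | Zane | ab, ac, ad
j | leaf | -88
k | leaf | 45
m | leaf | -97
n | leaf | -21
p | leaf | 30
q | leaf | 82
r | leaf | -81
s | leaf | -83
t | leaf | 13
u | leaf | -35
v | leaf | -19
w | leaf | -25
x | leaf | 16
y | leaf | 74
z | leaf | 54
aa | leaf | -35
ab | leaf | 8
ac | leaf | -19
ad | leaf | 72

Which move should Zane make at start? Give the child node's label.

a (Zane): min(-88, 45) = -88
b (Zane): min(-97, -21, 30) = -97
Alpha (Gita): max(-88, -97) = -88
c (Zane): min(82, -81) = -81
d (Zane): min(-83, 13, -35) = -83
Beta (Gita): max(-81, -83) = -81
e (Zane): min(-19, -25) = -25
f (Zane): min(16, 74) = 16
g (Zane): min(54, -35) = -35
h (Zane): min(8, -19, 72) = -19
Gamma (Gita): max(-25, 16, -35, -19) = 16
start (Zane): min(-88, -81, 16) = -88
Zane at start wants the lowest of {Alpha=-88, Beta=-81, Gamma=16}, so chooses Alpha.

Alpha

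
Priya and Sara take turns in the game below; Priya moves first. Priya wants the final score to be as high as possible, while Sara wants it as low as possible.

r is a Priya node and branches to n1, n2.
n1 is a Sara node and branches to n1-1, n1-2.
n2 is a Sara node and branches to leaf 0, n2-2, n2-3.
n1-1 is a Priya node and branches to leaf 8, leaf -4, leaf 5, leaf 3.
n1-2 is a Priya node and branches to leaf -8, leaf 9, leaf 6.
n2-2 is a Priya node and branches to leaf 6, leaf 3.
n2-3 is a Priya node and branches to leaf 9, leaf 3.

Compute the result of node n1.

8

n1-1 (Priya): max(8, -4, 5, 3) = 8
n1-2 (Priya): max(-8, 9, 6) = 9
n1 (Sara): min(8, 9) = 8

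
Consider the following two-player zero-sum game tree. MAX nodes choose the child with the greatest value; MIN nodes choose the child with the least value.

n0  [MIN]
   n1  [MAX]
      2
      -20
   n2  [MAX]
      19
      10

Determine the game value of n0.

2

n1 (MAX): max(2, -20) = 2
n2 (MAX): max(19, 10) = 19
n0 (MIN): min(2, 19) = 2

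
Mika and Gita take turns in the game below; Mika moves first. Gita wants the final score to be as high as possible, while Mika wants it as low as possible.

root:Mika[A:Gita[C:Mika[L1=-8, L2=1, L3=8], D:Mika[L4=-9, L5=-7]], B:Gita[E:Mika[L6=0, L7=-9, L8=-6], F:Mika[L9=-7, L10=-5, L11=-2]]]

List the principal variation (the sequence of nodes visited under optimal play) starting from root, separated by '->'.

C (Mika): min(-8, 1, 8) = -8
D (Mika): min(-9, -7) = -9
A (Gita): max(-8, -9) = -8
E (Mika): min(0, -9, -6) = -9
F (Mika): min(-7, -5, -2) = -7
B (Gita): max(-9, -7) = -7
root (Mika): min(-8, -7) = -8
At root, Mika picks A (lowest: -8).
At A, Gita picks C (highest: -8).
At C, Mika picks L1 (lowest: -8).
Terminal value -8.

root -> A -> C -> L1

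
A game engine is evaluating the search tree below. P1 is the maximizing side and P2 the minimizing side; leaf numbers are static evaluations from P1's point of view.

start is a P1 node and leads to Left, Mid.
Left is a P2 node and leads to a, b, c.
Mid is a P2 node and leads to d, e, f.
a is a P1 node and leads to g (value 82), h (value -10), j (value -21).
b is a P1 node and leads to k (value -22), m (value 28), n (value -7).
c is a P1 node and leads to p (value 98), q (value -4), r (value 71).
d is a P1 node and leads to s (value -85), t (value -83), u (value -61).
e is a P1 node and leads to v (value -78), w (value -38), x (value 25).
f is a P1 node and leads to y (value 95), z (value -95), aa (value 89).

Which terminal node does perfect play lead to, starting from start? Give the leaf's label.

m

a (P1): max(82, -10, -21) = 82
b (P1): max(-22, 28, -7) = 28
c (P1): max(98, -4, 71) = 98
Left (P2): min(82, 28, 98) = 28
d (P1): max(-85, -83, -61) = -61
e (P1): max(-78, -38, 25) = 25
f (P1): max(95, -95, 89) = 95
Mid (P2): min(-61, 25, 95) = -61
start (P1): max(28, -61) = 28
At start, P1 picks Left (highest: 28).
At Left, P2 picks b (lowest: 28).
At b, P1 picks m (highest: 28).
Terminal value 28.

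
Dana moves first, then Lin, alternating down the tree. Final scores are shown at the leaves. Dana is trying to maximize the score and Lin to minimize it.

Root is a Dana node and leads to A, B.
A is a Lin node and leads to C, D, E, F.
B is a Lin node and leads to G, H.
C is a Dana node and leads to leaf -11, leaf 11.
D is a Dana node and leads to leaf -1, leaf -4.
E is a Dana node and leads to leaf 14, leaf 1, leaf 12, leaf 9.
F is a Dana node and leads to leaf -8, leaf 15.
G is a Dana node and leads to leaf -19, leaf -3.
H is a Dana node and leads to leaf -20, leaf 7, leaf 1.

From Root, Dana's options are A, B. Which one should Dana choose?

A

C (Dana): max(-11, 11) = 11
D (Dana): max(-1, -4) = -1
E (Dana): max(14, 1, 12, 9) = 14
F (Dana): max(-8, 15) = 15
A (Lin): min(11, -1, 14, 15) = -1
G (Dana): max(-19, -3) = -3
H (Dana): max(-20, 7, 1) = 7
B (Lin): min(-3, 7) = -3
Root (Dana): max(-1, -3) = -1
Dana at Root wants the highest of {A=-1, B=-3}, so chooses A.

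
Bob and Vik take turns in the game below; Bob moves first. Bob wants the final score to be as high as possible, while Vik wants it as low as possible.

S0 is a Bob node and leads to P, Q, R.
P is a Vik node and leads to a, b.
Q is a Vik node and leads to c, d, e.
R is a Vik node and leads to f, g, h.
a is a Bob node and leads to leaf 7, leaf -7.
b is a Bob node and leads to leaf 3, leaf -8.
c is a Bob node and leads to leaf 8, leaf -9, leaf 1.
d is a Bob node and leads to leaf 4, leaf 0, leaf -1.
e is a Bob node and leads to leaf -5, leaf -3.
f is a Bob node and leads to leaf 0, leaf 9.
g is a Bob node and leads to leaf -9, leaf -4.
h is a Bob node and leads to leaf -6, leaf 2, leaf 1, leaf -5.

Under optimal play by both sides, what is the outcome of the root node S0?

3

a (Bob): max(7, -7) = 7
b (Bob): max(3, -8) = 3
P (Vik): min(7, 3) = 3
c (Bob): max(8, -9, 1) = 8
d (Bob): max(4, 0, -1) = 4
e (Bob): max(-5, -3) = -3
Q (Vik): min(8, 4, -3) = -3
f (Bob): max(0, 9) = 9
g (Bob): max(-9, -4) = -4
h (Bob): max(-6, 2, 1, -5) = 2
R (Vik): min(9, -4, 2) = -4
S0 (Bob): max(3, -3, -4) = 3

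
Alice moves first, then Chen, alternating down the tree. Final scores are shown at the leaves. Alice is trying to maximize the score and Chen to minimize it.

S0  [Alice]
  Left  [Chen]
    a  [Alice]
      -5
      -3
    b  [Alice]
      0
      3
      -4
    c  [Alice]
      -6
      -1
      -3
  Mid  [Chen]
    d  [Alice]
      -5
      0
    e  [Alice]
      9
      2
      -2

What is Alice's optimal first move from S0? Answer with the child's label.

a (Alice): max(-5, -3) = -3
b (Alice): max(0, 3, -4) = 3
c (Alice): max(-6, -1, -3) = -1
Left (Chen): min(-3, 3, -1) = -3
d (Alice): max(-5, 0) = 0
e (Alice): max(9, 2, -2) = 9
Mid (Chen): min(0, 9) = 0
S0 (Alice): max(-3, 0) = 0
Alice at S0 wants the highest of {Left=-3, Mid=0}, so chooses Mid.

Mid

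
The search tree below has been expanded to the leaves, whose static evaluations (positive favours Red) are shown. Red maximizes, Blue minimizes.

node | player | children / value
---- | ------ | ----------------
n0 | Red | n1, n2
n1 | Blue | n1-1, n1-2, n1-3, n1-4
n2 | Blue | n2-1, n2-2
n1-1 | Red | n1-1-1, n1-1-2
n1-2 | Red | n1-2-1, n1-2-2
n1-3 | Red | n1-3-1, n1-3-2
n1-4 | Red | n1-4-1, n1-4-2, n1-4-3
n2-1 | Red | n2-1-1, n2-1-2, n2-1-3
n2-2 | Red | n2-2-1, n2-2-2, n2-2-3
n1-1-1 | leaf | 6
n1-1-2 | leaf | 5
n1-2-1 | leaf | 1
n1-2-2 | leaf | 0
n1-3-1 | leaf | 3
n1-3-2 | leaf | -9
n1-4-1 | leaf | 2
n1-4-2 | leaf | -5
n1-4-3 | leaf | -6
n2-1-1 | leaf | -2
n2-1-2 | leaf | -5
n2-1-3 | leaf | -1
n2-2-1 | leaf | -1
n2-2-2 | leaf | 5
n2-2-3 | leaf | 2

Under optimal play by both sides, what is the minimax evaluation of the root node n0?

n1-1 (Red): max(6, 5) = 6
n1-2 (Red): max(1, 0) = 1
n1-3 (Red): max(3, -9) = 3
n1-4 (Red): max(2, -5, -6) = 2
n1 (Blue): min(6, 1, 3, 2) = 1
n2-1 (Red): max(-2, -5, -1) = -1
n2-2 (Red): max(-1, 5, 2) = 5
n2 (Blue): min(-1, 5) = -1
n0 (Red): max(1, -1) = 1

1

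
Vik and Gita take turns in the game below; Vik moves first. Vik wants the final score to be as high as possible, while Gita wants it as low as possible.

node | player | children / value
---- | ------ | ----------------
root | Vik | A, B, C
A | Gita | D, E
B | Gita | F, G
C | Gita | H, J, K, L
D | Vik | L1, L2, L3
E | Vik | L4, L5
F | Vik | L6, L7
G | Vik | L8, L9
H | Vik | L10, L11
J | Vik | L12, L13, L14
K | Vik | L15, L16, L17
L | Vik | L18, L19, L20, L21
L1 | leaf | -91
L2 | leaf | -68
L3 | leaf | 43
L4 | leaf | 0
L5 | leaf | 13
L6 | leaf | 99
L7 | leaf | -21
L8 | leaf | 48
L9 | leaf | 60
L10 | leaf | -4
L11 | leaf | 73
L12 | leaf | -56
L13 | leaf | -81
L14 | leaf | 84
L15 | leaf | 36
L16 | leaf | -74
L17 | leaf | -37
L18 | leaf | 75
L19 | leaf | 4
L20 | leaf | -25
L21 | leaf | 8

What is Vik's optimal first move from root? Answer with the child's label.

D (Vik): max(-91, -68, 43) = 43
E (Vik): max(0, 13) = 13
A (Gita): min(43, 13) = 13
F (Vik): max(99, -21) = 99
G (Vik): max(48, 60) = 60
B (Gita): min(99, 60) = 60
H (Vik): max(-4, 73) = 73
J (Vik): max(-56, -81, 84) = 84
K (Vik): max(36, -74, -37) = 36
L (Vik): max(75, 4, -25, 8) = 75
C (Gita): min(73, 84, 36, 75) = 36
root (Vik): max(13, 60, 36) = 60
Vik at root wants the highest of {A=13, B=60, C=36}, so chooses B.

B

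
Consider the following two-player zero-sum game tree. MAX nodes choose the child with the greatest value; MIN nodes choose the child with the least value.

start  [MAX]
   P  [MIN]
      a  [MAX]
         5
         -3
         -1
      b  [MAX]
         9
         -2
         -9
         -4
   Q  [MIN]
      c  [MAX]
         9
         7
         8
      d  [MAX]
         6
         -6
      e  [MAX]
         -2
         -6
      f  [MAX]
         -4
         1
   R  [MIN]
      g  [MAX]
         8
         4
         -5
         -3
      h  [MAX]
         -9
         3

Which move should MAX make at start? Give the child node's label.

P

a (MAX): max(5, -3, -1) = 5
b (MAX): max(9, -2, -9, -4) = 9
P (MIN): min(5, 9) = 5
c (MAX): max(9, 7, 8) = 9
d (MAX): max(6, -6) = 6
e (MAX): max(-2, -6) = -2
f (MAX): max(-4, 1) = 1
Q (MIN): min(9, 6, -2, 1) = -2
g (MAX): max(8, 4, -5, -3) = 8
h (MAX): max(-9, 3) = 3
R (MIN): min(8, 3) = 3
start (MAX): max(5, -2, 3) = 5
MAX at start wants the highest of {P=5, Q=-2, R=3}, so chooses P.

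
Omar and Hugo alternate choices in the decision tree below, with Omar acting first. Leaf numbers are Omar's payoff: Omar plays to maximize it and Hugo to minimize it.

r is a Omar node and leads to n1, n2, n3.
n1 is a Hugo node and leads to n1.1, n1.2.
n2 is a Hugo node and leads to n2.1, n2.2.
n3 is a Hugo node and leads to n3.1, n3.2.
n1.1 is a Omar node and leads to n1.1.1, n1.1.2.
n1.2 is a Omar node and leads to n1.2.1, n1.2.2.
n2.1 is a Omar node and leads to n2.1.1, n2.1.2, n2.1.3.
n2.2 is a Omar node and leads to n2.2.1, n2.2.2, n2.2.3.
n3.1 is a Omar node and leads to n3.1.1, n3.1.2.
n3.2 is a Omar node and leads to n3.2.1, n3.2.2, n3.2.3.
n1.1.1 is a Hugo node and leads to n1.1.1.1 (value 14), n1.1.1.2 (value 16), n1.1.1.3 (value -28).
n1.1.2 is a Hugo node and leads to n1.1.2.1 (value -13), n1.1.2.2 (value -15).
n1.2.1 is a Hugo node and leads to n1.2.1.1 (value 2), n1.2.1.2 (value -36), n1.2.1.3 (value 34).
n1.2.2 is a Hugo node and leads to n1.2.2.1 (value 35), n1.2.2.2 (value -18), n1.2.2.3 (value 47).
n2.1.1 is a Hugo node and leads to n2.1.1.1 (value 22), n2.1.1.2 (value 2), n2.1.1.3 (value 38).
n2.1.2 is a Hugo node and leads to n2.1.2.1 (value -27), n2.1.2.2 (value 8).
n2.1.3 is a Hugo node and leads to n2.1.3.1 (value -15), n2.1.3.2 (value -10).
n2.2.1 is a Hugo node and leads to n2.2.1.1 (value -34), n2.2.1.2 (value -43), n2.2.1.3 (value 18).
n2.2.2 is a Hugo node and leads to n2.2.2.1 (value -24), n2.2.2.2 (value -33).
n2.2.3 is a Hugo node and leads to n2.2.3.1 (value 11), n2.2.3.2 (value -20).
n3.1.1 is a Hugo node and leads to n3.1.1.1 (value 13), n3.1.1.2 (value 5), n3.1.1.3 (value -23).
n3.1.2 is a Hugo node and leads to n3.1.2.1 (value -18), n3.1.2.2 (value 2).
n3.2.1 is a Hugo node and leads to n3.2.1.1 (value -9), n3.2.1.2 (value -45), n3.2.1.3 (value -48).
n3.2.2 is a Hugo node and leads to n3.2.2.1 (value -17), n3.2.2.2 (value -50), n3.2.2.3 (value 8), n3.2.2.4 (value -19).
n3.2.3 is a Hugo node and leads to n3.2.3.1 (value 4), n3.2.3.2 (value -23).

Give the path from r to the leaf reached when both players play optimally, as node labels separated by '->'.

r -> n1 -> n1.2 -> n1.2.2 -> n1.2.2.2

n1.1.1 (Hugo): min(14, 16, -28) = -28
n1.1.2 (Hugo): min(-13, -15) = -15
n1.1 (Omar): max(-28, -15) = -15
n1.2.1 (Hugo): min(2, -36, 34) = -36
n1.2.2 (Hugo): min(35, -18, 47) = -18
n1.2 (Omar): max(-36, -18) = -18
n1 (Hugo): min(-15, -18) = -18
n2.1.1 (Hugo): min(22, 2, 38) = 2
n2.1.2 (Hugo): min(-27, 8) = -27
n2.1.3 (Hugo): min(-15, -10) = -15
n2.1 (Omar): max(2, -27, -15) = 2
n2.2.1 (Hugo): min(-34, -43, 18) = -43
n2.2.2 (Hugo): min(-24, -33) = -33
n2.2.3 (Hugo): min(11, -20) = -20
n2.2 (Omar): max(-43, -33, -20) = -20
n2 (Hugo): min(2, -20) = -20
n3.1.1 (Hugo): min(13, 5, -23) = -23
n3.1.2 (Hugo): min(-18, 2) = -18
n3.1 (Omar): max(-23, -18) = -18
n3.2.1 (Hugo): min(-9, -45, -48) = -48
n3.2.2 (Hugo): min(-17, -50, 8, -19) = -50
n3.2.3 (Hugo): min(4, -23) = -23
n3.2 (Omar): max(-48, -50, -23) = -23
n3 (Hugo): min(-18, -23) = -23
r (Omar): max(-18, -20, -23) = -18
At r, Omar picks n1 (highest: -18).
At n1, Hugo picks n1.2 (lowest: -18).
At n1.2, Omar picks n1.2.2 (highest: -18).
At n1.2.2, Hugo picks n1.2.2.2 (lowest: -18).
Terminal value -18.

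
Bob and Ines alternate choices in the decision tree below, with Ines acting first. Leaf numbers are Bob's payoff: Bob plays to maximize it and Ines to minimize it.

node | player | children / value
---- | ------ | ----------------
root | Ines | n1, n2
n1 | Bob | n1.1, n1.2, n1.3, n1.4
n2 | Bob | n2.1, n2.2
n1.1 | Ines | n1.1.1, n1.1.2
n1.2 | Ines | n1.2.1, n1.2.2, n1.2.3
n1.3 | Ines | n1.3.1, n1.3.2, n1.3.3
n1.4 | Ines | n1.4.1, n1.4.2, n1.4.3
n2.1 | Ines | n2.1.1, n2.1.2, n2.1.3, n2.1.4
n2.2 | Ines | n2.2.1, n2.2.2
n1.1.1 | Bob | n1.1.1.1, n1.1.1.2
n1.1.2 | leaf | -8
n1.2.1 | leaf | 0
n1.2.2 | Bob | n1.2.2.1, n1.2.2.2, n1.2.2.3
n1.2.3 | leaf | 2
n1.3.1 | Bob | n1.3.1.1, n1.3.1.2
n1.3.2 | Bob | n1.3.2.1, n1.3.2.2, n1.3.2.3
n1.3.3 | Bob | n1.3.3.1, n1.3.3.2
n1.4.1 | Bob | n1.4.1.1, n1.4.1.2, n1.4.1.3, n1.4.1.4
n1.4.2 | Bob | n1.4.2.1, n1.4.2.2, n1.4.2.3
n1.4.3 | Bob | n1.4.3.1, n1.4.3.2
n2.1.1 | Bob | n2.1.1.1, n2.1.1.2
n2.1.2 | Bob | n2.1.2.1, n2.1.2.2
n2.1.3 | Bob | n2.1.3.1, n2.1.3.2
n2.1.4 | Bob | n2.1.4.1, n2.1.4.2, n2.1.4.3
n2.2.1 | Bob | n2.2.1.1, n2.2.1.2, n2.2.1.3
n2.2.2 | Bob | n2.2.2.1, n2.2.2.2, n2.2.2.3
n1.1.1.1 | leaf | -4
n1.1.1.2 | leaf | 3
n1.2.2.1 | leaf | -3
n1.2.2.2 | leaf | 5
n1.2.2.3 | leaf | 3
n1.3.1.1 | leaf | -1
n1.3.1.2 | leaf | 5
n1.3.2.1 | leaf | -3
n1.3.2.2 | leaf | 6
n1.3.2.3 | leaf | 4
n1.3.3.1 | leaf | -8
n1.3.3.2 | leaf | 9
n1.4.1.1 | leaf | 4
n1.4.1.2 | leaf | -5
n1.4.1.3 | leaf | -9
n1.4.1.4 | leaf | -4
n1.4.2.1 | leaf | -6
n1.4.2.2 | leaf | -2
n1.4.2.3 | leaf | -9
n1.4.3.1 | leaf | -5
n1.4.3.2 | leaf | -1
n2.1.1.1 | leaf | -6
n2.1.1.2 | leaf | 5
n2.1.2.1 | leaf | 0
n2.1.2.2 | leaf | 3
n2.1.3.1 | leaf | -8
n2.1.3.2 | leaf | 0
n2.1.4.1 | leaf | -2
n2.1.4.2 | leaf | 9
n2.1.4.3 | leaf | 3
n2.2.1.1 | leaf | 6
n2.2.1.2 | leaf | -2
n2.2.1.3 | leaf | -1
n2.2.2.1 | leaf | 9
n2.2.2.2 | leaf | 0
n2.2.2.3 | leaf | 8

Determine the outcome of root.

5

n1.1.1 (Bob): max(-4, 3) = 3
n1.1 (Ines): min(3, -8) = -8
n1.2.2 (Bob): max(-3, 5, 3) = 5
n1.2 (Ines): min(0, 5, 2) = 0
n1.3.1 (Bob): max(-1, 5) = 5
n1.3.2 (Bob): max(-3, 6, 4) = 6
n1.3.3 (Bob): max(-8, 9) = 9
n1.3 (Ines): min(5, 6, 9) = 5
n1.4.1 (Bob): max(4, -5, -9, -4) = 4
n1.4.2 (Bob): max(-6, -2, -9) = -2
n1.4.3 (Bob): max(-5, -1) = -1
n1.4 (Ines): min(4, -2, -1) = -2
n1 (Bob): max(-8, 0, 5, -2) = 5
n2.1.1 (Bob): max(-6, 5) = 5
n2.1.2 (Bob): max(0, 3) = 3
n2.1.3 (Bob): max(-8, 0) = 0
n2.1.4 (Bob): max(-2, 9, 3) = 9
n2.1 (Ines): min(5, 3, 0, 9) = 0
n2.2.1 (Bob): max(6, -2, -1) = 6
n2.2.2 (Bob): max(9, 0, 8) = 9
n2.2 (Ines): min(6, 9) = 6
n2 (Bob): max(0, 6) = 6
root (Ines): min(5, 6) = 5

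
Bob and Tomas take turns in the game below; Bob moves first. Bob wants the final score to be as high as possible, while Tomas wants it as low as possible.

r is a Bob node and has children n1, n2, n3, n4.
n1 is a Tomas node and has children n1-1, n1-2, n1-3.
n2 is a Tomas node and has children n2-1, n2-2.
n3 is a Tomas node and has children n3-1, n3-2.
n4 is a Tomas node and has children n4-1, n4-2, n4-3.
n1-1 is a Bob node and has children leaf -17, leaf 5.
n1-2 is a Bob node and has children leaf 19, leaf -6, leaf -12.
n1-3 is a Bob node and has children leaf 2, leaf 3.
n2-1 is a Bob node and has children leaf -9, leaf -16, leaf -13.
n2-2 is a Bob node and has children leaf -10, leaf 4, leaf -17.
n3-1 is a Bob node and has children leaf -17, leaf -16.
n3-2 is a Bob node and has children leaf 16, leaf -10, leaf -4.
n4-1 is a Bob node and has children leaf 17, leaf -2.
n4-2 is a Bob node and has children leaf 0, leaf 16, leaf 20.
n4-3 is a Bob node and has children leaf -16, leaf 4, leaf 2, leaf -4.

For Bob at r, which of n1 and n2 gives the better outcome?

n1-1 (Bob): max(-17, 5) = 5
n1-2 (Bob): max(19, -6, -12) = 19
n1-3 (Bob): max(2, 3) = 3
n1 (Tomas): min(5, 19, 3) = 3
n2-1 (Bob): max(-9, -16, -13) = -9
n2-2 (Bob): max(-10, 4, -17) = 4
n2 (Tomas): min(-9, 4) = -9
Bob prefers the higher value; n1=3, n2=-9. n1 is better since 3 > -9.

n1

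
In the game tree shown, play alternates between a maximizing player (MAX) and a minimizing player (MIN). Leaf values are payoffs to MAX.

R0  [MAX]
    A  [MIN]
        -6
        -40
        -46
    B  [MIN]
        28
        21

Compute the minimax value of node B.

B (MIN): min(28, 21) = 21

21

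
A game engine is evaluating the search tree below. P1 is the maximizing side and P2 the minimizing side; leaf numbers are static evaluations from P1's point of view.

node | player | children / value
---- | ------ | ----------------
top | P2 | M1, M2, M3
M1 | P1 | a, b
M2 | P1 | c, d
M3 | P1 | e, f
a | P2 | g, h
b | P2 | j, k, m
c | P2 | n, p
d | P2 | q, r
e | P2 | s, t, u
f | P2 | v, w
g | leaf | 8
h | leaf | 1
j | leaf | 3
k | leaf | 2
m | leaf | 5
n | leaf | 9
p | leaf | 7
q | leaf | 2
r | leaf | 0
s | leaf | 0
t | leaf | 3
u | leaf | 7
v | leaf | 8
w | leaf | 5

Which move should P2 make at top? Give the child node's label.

M1

a (P2): min(8, 1) = 1
b (P2): min(3, 2, 5) = 2
M1 (P1): max(1, 2) = 2
c (P2): min(9, 7) = 7
d (P2): min(2, 0) = 0
M2 (P1): max(7, 0) = 7
e (P2): min(0, 3, 7) = 0
f (P2): min(8, 5) = 5
M3 (P1): max(0, 5) = 5
top (P2): min(2, 7, 5) = 2
P2 at top wants the lowest of {M1=2, M2=7, M3=5}, so chooses M1.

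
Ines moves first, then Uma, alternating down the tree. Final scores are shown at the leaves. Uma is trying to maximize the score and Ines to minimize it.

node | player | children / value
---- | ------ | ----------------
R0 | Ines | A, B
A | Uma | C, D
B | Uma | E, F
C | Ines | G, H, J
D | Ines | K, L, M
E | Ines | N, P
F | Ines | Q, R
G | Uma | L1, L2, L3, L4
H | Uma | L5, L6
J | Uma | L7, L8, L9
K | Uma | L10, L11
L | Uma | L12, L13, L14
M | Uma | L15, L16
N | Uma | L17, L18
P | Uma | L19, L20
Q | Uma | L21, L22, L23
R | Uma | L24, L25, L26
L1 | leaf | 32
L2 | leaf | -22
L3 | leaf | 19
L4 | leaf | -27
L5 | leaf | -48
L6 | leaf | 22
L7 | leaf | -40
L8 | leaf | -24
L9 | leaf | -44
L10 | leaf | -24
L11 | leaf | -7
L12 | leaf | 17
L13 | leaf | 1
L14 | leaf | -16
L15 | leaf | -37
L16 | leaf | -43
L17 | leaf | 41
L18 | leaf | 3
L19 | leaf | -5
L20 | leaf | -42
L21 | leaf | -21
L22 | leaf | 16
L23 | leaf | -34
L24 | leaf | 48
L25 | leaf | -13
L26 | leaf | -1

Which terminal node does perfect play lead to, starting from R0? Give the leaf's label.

G (Uma): max(32, -22, 19, -27) = 32
H (Uma): max(-48, 22) = 22
J (Uma): max(-40, -24, -44) = -24
C (Ines): min(32, 22, -24) = -24
K (Uma): max(-24, -7) = -7
L (Uma): max(17, 1, -16) = 17
M (Uma): max(-37, -43) = -37
D (Ines): min(-7, 17, -37) = -37
A (Uma): max(-24, -37) = -24
N (Uma): max(41, 3) = 41
P (Uma): max(-5, -42) = -5
E (Ines): min(41, -5) = -5
Q (Uma): max(-21, 16, -34) = 16
R (Uma): max(48, -13, -1) = 48
F (Ines): min(16, 48) = 16
B (Uma): max(-5, 16) = 16
R0 (Ines): min(-24, 16) = -24
At R0, Ines picks A (lowest: -24).
At A, Uma picks C (highest: -24).
At C, Ines picks J (lowest: -24).
At J, Uma picks L8 (highest: -24).
Terminal value -24.

L8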